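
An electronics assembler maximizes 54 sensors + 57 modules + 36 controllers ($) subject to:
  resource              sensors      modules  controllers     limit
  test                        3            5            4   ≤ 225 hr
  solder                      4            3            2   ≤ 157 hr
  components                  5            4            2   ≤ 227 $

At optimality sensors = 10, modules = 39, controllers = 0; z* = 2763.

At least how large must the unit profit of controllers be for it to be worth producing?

42

Binding: test and solder. Non-binding: components (21 unused).
Slack constraints have shadow price 0 (complementary slackness).
From A_Bᵀ y = c: 3·y_test + 4·y_solder = 54; 5·y_test + 3·y_solder = 57.
This yields shadow prices y_test = 6, y_solder = 9.
controllers enters the basis when its profit ≥ yᵀa₃ = 6·4 + 9·2 = 42.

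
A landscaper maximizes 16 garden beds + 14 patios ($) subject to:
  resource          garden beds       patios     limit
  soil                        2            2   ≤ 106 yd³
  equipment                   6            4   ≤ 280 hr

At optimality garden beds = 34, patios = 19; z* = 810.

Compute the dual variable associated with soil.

Both soil and equipment are binding at x*.
The binding rows give the dual system: 2·y_soil + 6·y_equipment = 16 and 2·y_soil + 4·y_equipment = 14.
This yields shadow prices y_soil = 5, y_equipment = 1.
Shadow price of soil = 5.

5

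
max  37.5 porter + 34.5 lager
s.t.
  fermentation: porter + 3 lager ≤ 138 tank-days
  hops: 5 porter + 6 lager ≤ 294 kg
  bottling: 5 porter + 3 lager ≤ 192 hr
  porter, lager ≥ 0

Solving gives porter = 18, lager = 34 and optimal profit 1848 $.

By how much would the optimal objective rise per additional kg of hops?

Check each constraint at x*: fermentation 120/138 (slack 18); hops 294/294 (tight); bottling 192/192 (tight).
Since fermentation is not tight, its dual is 0.
Dual feasibility on the basic columns requires 5·y_hops + 5·y_bottling = 37.5, 6·y_hops + 3·y_bottling = 34.5.
Solving: y_hops = 4, y_bottling = 3.5.
Shadow price of hops = 4.

4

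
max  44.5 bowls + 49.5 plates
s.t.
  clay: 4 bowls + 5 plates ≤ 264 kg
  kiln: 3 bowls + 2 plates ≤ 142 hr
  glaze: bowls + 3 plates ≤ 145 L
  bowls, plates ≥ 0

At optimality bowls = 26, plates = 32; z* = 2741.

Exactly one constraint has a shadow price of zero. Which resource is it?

clay: 264/264 (binding)
kiln: 142/142 (binding)
glaze: 122/145 (slack 23)
By complementary slackness, a constraint with positive slack has shadow price 0 → glaze.

glaze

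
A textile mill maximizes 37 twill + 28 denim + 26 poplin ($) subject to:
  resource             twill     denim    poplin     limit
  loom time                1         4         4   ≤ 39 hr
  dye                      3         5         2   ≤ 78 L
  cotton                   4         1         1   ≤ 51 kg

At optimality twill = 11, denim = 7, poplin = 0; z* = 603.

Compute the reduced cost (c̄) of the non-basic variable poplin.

Binding: loom time and cotton. Non-binding: dye (10 unused).
Since dye is not tight, its dual is 0.
The binding rows give the dual system: 1·y_loom time + 4·y_cotton = 37 and 4·y_loom time + 1·y_cotton = 28.
→ y_loom time = 5 and y_cotton = 8.
Reduced cost of poplin: c₃ − yᵀa₃ = 26 − (5·4 + 8·1) = 26 − 28 = -2.

-2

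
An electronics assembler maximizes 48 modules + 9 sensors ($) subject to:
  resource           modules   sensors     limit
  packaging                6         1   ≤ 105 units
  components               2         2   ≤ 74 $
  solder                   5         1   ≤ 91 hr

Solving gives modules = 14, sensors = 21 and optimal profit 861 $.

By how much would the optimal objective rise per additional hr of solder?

Binding: packaging and solder. Non-binding: components (4 unused).
Since components is not tight, its dual is 0.
The binding rows give the dual system: 6·y_packaging + 5·y_solder = 48 and 1·y_packaging + 1·y_solder = 9.
→ y_packaging = 3 and y_solder = 6.
Shadow price of solder = 6.

6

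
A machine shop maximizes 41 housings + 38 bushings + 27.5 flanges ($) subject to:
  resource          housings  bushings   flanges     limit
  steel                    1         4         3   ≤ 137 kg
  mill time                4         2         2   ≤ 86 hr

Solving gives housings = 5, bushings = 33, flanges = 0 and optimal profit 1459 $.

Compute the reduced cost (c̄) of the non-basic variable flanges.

At the optimum: steel uses 137 of 137 (binding); mill time uses 86 of 86 (binding).
From A_Bᵀ y = c: 1·y_steel + 4·y_mill time = 41; 4·y_steel + 2·y_mill time = 38.
→ y_steel = 5 and y_mill time = 9.
Reduced cost of flanges: c₃ − yᵀa₃ = 27.5 − (5·3 + 9·2) = 27.5 − 33 = -5.5.

-5.5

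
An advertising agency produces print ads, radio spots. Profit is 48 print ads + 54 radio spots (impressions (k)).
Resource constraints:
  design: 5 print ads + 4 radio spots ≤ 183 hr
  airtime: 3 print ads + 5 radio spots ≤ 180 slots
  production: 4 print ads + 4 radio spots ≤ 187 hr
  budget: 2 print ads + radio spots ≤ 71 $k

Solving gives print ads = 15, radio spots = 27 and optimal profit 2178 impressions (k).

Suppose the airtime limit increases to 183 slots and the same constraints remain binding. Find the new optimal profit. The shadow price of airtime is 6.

Δb = 3, so new z* = 2178 + (6)·(3) = 2178 + 18 = 2196.

2196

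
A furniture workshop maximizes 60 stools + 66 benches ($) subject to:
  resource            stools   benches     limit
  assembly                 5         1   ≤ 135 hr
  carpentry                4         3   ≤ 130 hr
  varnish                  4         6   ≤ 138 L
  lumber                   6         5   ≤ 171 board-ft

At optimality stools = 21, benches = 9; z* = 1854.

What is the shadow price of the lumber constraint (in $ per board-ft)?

6

Binding: varnish and lumber. Non-binding: assembly (21 unused), carpentry (19 unused).
Since assembly, carpentry are not tight, their duals are 0.
From A_Bᵀ y = c: 4·y_varnish + 6·y_lumber = 60; 6·y_varnish + 5·y_lumber = 66.
This yields shadow prices y_varnish = 6, y_lumber = 6.
Shadow price of lumber = 6.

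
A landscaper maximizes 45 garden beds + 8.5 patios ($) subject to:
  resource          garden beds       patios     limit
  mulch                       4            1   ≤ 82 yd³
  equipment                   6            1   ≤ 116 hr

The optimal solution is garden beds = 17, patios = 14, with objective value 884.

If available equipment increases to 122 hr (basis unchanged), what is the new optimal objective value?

At the optimum: mulch uses 82 of 82 (binding); equipment uses 116 of 116 (binding).
The binding rows give the dual system: 4·y_mulch + 6·y_equipment = 45 and 1·y_mulch + 1·y_equipment = 8.5.
Solving: y_mulch = 3, y_equipment = 5.5.
Δz = y_equipment·Δb = 5.5 × (6) = 33, so new z* = 884 + 33 = 917.

917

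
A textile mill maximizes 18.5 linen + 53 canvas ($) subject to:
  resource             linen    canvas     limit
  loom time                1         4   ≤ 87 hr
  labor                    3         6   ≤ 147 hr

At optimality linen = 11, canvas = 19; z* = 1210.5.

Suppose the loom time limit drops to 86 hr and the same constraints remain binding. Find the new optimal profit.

At the optimum: loom time uses 87 of 87 (binding); labor uses 147 of 147 (binding).
From A_Bᵀ y = c: 1·y_loom time + 3·y_labor = 18.5; 4·y_loom time + 6·y_labor = 53.
→ y_loom time = 8 and y_labor = 3.5.
Δz = y_loom time·Δb = 8 × (-1) = -8, so new z* = 1210.5 − 8 = 1202.5.

1202.5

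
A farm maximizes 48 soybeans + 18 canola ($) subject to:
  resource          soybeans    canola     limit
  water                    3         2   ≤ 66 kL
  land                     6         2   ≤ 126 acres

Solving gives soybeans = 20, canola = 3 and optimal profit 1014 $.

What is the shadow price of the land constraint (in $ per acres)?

7

Check each constraint at x*: water 66/66 (tight); land 126/126 (tight).
Dual feasibility on the basic columns requires 3·y_water + 6·y_land = 48, 2·y_water + 2·y_land = 18.
This yields shadow prices y_water = 2, y_land = 7.
Shadow price of land = 7.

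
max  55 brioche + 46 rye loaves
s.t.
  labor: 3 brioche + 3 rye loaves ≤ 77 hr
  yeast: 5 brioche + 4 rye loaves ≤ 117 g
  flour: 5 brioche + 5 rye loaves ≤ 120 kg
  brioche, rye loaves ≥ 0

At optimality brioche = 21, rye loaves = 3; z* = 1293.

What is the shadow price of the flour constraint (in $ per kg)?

Binding: yeast and flour. Non-binding: labor (5 unused).
By complementary slackness, y = 0 for the non-binding constraint.
Dual feasibility on the basic columns requires 5·y_yeast + 5·y_flour = 55, 4·y_yeast + 5·y_flour = 46.
→ y_yeast = 9 and y_flour = 2.
Shadow price of flour = 2.

2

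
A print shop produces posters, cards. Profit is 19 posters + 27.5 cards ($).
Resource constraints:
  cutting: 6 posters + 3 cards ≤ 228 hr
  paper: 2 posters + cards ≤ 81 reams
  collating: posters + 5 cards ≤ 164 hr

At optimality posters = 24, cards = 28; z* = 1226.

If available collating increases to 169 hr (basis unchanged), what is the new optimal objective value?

At the optimum: cutting uses 228 of 228 (binding); paper uses 76 of 81 (slack = 5); collating uses 164 of 164 (binding).
Since paper is not tight, its dual is 0.
Dual feasibility on the basic columns requires 6·y_cutting + 1·y_collating = 19, 3·y_cutting + 5·y_collating = 27.5.
Solving: y_cutting = 2.5, y_collating = 4.
Δz = y_collating·Δb = 4 × (5) = 20, so new z* = 1226 + 20 = 1246.

1246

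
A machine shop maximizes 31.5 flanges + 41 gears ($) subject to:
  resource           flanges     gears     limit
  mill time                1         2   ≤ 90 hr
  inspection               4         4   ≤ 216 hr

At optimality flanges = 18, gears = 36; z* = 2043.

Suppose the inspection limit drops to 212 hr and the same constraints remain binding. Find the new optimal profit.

Both mill time and inspection are binding at x*.
The binding rows give the dual system: 1·y_mill time + 4·y_inspection = 31.5 and 2·y_mill time + 4·y_inspection = 41.
This yields shadow prices y_mill time = 9.5, y_inspection = 5.5.
Δz = y_inspection·Δb = 5.5 × (-4) = -22, so new z* = 2043 − 22 = 2021.

2021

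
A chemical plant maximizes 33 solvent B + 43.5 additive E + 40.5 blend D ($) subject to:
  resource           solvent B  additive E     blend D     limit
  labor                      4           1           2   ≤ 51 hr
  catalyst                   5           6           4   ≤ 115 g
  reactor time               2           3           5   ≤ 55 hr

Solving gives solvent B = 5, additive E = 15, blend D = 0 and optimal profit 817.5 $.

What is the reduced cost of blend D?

-8

Binding: catalyst and reactor time. Non-binding: labor (16 unused).
By complementary slackness, y = 0 for the non-binding constraint.
Dual feasibility on the basic columns requires 5·y_catalyst + 2·y_reactor time = 33, 6·y_catalyst + 3·y_reactor time = 43.5.
→ y_catalyst = 4 and y_reactor time = 6.5.
Reduced cost of blend D: c₃ − yᵀa₃ = 40.5 − (4·4 + 6.5·5) = 40.5 − 48.5 = -8.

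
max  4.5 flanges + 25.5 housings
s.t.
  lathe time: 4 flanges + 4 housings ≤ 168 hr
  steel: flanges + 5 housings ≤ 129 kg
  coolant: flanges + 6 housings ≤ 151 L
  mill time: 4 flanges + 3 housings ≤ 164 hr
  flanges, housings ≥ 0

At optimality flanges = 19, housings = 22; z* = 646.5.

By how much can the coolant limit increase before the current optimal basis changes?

3.8

Binding constraints: steel, coolant. The basis is B = [[1,5],[1,6]] with det 1.
Per unit increase in coolant, x* moves by d = (-5, 1).
The basis stays optimal until flanges reaches 0; allowable increase = 3.8 L.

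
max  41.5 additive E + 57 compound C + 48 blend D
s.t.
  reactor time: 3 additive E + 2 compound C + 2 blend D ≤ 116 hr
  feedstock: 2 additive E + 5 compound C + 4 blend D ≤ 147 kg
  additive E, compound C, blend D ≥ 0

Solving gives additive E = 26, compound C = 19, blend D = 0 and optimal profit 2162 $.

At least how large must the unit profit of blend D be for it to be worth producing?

49

Check each constraint at x*: reactor time 116/116 (tight); feedstock 147/147 (tight).
From A_Bᵀ y = c: 3·y_reactor time + 2·y_feedstock = 41.5; 2·y_reactor time + 5·y_feedstock = 57.
This yields shadow prices y_reactor time = 8.5, y_feedstock = 8.
blend D enters the basis when its profit ≥ yᵀa₃ = 8.5·2 + 8·4 = 49.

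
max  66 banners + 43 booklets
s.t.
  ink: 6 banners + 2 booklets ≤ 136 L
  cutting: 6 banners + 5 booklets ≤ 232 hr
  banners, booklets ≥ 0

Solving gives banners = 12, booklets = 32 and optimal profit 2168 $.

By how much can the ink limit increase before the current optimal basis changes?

96

Binding constraints: ink, cutting. The basis is B = [[6,2],[6,5]] with det 18.
Per unit increase in ink, x* moves by d = (0.2778, -0.3333).
The basis stays optimal until booklets reaches 0; allowable increase = 96 L.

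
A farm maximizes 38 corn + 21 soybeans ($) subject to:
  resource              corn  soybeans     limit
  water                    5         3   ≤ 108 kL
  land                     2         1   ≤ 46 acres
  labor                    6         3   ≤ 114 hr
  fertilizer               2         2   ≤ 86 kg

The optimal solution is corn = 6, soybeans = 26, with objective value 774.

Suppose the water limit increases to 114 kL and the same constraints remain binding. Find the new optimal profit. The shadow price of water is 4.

Δb = 6, so new z* = 774 + (4)·(6) = 774 + 24 = 798.

798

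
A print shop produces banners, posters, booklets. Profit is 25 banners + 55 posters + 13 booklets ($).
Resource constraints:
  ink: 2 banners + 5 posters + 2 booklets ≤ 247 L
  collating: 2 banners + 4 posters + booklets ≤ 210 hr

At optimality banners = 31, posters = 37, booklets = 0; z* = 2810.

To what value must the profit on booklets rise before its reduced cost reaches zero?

Check each constraint at x*: ink 247/247 (tight); collating 210/210 (tight).
The binding rows give the dual system: 2·y_ink + 2·y_collating = 25 and 5·y_ink + 4·y_collating = 55.
This yields shadow prices y_ink = 5, y_collating = 7.5.
booklets enters the basis when its profit ≥ yᵀa₃ = 5·2 + 7.5·1 = 17.5.

17.5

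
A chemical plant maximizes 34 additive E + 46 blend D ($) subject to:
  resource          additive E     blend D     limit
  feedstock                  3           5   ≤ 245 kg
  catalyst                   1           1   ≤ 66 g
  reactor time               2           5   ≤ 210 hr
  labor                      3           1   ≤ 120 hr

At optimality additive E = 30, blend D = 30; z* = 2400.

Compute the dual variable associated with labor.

Check each constraint at x*: feedstock 240/245 (slack 5); catalyst 60/66 (slack 6); reactor time 210/210 (tight); labor 120/120 (tight).
Slack constraints have shadow price 0 (complementary slackness).
From A_Bᵀ y = c: 2·y_reactor time + 3·y_labor = 34; 5·y_reactor time + 1·y_labor = 46.
This yields shadow prices y_reactor time = 8, y_labor = 6.
Shadow price of labor = 6.

6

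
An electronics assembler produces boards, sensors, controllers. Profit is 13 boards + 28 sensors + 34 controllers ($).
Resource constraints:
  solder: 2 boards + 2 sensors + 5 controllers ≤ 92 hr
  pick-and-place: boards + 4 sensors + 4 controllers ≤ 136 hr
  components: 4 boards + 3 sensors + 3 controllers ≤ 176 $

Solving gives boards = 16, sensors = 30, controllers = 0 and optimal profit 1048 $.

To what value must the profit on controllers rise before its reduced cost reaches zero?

40

Check each constraint at x*: solder 92/92 (tight); pick-and-place 136/136 (tight); components 154/176 (slack 22).
By complementary slackness, y = 0 for the non-binding constraint.
From A_Bᵀ y = c: 2·y_solder + 1·y_pick-and-place = 13; 2·y_solder + 4·y_pick-and-place = 28.
Solving: y_solder = 4, y_pick-and-place = 5.
controllers enters the basis when its profit ≥ yᵀa₃ = 4·5 + 5·4 = 40.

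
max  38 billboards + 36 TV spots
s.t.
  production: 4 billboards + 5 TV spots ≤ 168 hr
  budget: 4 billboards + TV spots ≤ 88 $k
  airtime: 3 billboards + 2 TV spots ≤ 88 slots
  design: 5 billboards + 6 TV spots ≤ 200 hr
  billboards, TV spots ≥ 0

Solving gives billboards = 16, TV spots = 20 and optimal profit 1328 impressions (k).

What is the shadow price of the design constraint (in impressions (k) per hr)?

4

Binding: airtime and design. Non-binding: production (4 unused), budget (4 unused).
Since production, budget are not tight, their duals are 0.
From A_Bᵀ y = c: 3·y_airtime + 5·y_design = 38; 2·y_airtime + 6·y_design = 36.
This yields shadow prices y_airtime = 6, y_design = 4.
Shadow price of design = 4.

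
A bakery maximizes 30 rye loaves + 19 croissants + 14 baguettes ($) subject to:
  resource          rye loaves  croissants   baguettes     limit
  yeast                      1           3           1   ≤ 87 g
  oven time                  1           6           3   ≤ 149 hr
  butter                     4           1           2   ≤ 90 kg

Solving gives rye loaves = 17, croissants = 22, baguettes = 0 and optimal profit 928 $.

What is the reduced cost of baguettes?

-6

At the optimum: yeast uses 83 of 87 (slack = 4); oven time uses 149 of 149 (binding); butter uses 90 of 90 (binding).
Slack constraints have shadow price 0 (complementary slackness).
From A_Bᵀ y = c: 1·y_oven time + 4·y_butter = 30; 6·y_oven time + 1·y_butter = 19.
→ y_oven time = 2 and y_butter = 7.
Reduced cost of baguettes: c₃ − yᵀa₃ = 14 − (2·3 + 7·2) = 14 − 20 = -6.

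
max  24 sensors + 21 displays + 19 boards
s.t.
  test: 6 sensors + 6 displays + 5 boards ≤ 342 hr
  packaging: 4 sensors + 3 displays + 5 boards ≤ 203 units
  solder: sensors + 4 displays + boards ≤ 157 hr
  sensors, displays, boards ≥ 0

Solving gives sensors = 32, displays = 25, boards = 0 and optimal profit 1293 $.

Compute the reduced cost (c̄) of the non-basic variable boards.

-6

Check each constraint at x*: test 342/342 (tight); packaging 203/203 (tight); solder 132/157 (slack 25).
Since solder is not tight, its dual is 0.
From A_Bᵀ y = c: 6·y_test + 4·y_packaging = 24; 6·y_test + 3·y_packaging = 21.
→ y_test = 2 and y_packaging = 3.
Reduced cost of boards: c₃ − yᵀa₃ = 19 − (2·5 + 3·5) = 19 − 25 = -6.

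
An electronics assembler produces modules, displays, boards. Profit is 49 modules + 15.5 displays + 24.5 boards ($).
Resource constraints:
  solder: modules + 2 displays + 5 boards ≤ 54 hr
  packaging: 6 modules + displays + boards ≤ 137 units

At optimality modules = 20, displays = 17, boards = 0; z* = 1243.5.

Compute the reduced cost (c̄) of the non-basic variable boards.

Check each constraint at x*: solder 54/54 (tight); packaging 137/137 (tight).
The binding rows give the dual system: 1·y_solder + 6·y_packaging = 49 and 2·y_solder + 1·y_packaging = 15.5.
→ y_solder = 4 and y_packaging = 7.5.
Reduced cost of boards: c₃ − yᵀa₃ = 24.5 − (4·5 + 7.5·1) = 24.5 − 27.5 = -3.

-3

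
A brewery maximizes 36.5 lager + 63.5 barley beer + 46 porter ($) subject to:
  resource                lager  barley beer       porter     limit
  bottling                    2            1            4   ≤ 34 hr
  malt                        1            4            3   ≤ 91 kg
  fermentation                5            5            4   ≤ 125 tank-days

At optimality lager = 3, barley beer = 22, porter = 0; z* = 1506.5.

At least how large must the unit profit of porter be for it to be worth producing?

At the optimum: bottling uses 28 of 34 (slack = 6); malt uses 91 of 91 (binding); fermentation uses 125 of 125 (binding).
By complementary slackness, y = 0 for the non-binding constraint.
From A_Bᵀ y = c: 1·y_malt + 5·y_fermentation = 36.5; 4·y_malt + 5·y_fermentation = 63.5.
→ y_malt = 9 and y_fermentation = 5.5.
porter enters the basis when its profit ≥ yᵀa₃ = 9·3 + 5.5·4 = 49.

49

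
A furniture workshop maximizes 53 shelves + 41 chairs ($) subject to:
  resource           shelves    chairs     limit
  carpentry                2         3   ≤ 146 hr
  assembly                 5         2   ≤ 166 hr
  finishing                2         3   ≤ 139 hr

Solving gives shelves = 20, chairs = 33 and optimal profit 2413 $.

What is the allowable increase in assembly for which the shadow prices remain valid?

Binding constraints: assembly, finishing. The basis is B = [[5,2],[2,3]] with det 11.
Per unit increase in assembly, x* moves by d = (0.2727, -0.1818).
The basis stays optimal until chairs reaches 0; allowable increase = 181.5 hr.

181.5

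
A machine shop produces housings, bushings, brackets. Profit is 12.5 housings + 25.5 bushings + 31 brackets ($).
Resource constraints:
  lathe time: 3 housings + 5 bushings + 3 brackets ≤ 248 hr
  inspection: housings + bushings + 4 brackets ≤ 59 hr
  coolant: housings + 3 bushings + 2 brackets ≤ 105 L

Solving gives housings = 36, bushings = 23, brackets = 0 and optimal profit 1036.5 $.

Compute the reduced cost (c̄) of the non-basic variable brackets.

Binding: inspection and coolant. Non-binding: lathe time (25 unused).
Since lathe time is not tight, its dual is 0.
The binding rows give the dual system: 1·y_inspection + 1·y_coolant = 12.5 and 1·y_inspection + 3·y_coolant = 25.5.
This yields shadow prices y_inspection = 6, y_coolant = 6.5.
Reduced cost of brackets: c₃ − yᵀa₃ = 31 − (6·4 + 6.5·2) = 31 − 37 = -6.

-6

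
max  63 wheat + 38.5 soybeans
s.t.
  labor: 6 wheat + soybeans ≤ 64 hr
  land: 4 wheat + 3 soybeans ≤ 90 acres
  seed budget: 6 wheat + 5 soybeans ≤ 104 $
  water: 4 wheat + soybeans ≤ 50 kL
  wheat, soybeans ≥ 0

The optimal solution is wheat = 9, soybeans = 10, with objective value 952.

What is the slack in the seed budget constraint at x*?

0

seed budget used = 6·9 + 5·10 = 104; slack = 104 − 104 = 0.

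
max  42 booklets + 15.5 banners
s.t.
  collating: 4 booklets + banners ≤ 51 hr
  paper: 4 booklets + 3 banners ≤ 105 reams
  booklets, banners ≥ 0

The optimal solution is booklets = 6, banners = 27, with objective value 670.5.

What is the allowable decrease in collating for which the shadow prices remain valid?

16

Binding constraints: collating, paper. The basis is B = [[4,1],[4,3]] with det 8.
Per unit decrease in collating, x* moves by d = (-0.375, 0.5).
The basis stays optimal until booklets reaches 0; allowable decrease = 16 hr.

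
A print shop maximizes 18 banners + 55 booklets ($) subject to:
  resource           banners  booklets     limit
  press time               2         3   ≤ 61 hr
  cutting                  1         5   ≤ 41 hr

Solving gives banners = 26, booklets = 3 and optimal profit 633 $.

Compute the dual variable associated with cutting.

8

At the optimum: press time uses 61 of 61 (binding); cutting uses 41 of 41 (binding).
From A_Bᵀ y = c: 2·y_press time + 1·y_cutting = 18; 3·y_press time + 5·y_cutting = 55.
This yields shadow prices y_press time = 5, y_cutting = 8.
Shadow price of cutting = 8.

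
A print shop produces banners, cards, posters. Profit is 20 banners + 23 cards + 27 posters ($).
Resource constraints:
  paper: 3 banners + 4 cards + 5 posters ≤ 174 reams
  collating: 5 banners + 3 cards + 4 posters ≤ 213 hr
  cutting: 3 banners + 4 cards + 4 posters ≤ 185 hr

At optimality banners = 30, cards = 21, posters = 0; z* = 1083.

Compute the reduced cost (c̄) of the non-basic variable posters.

-2

At the optimum: paper uses 174 of 174 (binding); collating uses 213 of 213 (binding); cutting uses 174 of 185 (slack = 11).
Slack constraints have shadow price 0 (complementary slackness).
From A_Bᵀ y = c: 3·y_paper + 5·y_collating = 20; 4·y_paper + 3·y_collating = 23.
Solving: y_paper = 5, y_collating = 1.
Reduced cost of posters: c₃ − yᵀa₃ = 27 − (5·5 + 1·4) = 27 − 29 = -2.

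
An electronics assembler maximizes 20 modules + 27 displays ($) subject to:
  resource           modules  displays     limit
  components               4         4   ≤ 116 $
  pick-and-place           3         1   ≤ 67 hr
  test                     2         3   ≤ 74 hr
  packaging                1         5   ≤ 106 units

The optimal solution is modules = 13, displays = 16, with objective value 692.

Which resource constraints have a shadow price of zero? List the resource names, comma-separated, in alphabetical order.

packaging, pick-and-place

components: 116/116 (binding)
pick-and-place: 55/67 (slack 12)
test: 74/74 (binding)
packaging: 93/106 (slack 13)
By complementary slackness, a constraint with positive slack has shadow price 0 → packaging, pick-and-place.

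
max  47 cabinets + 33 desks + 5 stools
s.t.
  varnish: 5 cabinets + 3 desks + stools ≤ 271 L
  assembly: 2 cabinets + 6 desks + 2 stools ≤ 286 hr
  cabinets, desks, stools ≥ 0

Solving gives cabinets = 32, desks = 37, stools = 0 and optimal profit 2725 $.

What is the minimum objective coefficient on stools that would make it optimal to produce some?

11

Check each constraint at x*: varnish 271/271 (tight); assembly 286/286 (tight).
Dual feasibility on the basic columns requires 5·y_varnish + 2·y_assembly = 47, 3·y_varnish + 6·y_assembly = 33.
Solving: y_varnish = 9, y_assembly = 1.
stools enters the basis when its profit ≥ yᵀa₃ = 9·1 + 1·2 = 11.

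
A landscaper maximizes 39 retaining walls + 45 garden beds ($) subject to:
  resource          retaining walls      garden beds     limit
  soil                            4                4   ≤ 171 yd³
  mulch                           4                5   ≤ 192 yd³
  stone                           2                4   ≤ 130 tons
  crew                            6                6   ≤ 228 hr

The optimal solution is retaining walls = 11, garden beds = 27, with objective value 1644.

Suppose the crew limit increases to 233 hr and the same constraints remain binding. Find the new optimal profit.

Binding: stone and crew. Non-binding: soil (19 unused), mulch (13 unused).
Since soil, mulch are not tight, their duals are 0.
Dual feasibility on the basic columns requires 2·y_stone + 6·y_crew = 39, 4·y_stone + 6·y_crew = 45.
→ y_stone = 3 and y_crew = 5.5.
Δz = y_crew·Δb = 5.5 × (5) = 27.5, so new z* = 1644 + 27.5 = 1671.5.

1671.5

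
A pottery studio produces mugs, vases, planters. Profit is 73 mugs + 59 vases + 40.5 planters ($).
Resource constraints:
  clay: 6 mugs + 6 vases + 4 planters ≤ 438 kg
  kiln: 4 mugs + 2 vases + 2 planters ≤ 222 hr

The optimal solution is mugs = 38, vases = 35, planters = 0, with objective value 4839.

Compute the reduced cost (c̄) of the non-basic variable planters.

Both clay and kiln are binding at x*.
The binding rows give the dual system: 6·y_clay + 4·y_kiln = 73 and 6·y_clay + 2·y_kiln = 59.
This yields shadow prices y_clay = 7.5, y_kiln = 7.
Reduced cost of planters: c₃ − yᵀa₃ = 40.5 − (7.5·4 + 7·2) = 40.5 − 44 = -3.5.

-3.5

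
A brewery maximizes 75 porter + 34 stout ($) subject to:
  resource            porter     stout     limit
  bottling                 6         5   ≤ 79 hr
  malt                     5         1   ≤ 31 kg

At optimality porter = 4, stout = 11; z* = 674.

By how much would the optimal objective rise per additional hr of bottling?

5

Check each constraint at x*: bottling 79/79 (tight); malt 31/31 (tight).
Dual feasibility on the basic columns requires 6·y_bottling + 5·y_malt = 75, 5·y_bottling + 1·y_malt = 34.
Solving: y_bottling = 5, y_malt = 9.
Shadow price of bottling = 5.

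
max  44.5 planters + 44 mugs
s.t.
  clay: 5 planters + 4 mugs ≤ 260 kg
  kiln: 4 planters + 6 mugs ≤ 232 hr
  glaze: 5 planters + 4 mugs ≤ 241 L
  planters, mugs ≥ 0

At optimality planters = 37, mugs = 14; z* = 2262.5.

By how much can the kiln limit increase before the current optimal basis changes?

129.5

Binding constraints: kiln, glaze. The basis is B = [[4,6],[5,4]] with det -14.
Per unit increase in kiln, x* moves by d = (-0.2857, 0.3571).
The basis stays optimal until planters reaches 0; allowable increase = 129.5 hr.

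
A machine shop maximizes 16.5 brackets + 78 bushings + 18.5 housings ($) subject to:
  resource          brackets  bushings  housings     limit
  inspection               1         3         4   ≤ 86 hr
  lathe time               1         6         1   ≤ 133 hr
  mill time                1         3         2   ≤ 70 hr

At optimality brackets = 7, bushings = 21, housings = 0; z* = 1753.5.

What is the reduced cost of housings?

Binding: lathe time and mill time. Non-binding: inspection (16 unused).
Slack constraints have shadow price 0 (complementary slackness).
Dual feasibility on the basic columns requires 1·y_lathe time + 1·y_mill time = 16.5, 6·y_lathe time + 3·y_mill time = 78.
→ y_lathe time = 9.5 and y_mill time = 7.
Reduced cost of housings: c₃ − yᵀa₃ = 18.5 − (9.5·1 + 7·2) = 18.5 − 23.5 = -5.

-5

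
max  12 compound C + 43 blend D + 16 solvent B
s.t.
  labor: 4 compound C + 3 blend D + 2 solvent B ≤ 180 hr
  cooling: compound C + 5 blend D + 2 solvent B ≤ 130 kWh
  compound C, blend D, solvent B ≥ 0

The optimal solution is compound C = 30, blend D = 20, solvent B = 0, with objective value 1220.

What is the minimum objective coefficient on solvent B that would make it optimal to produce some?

Check each constraint at x*: labor 180/180 (tight); cooling 130/130 (tight).
The binding rows give the dual system: 4·y_labor + 1·y_cooling = 12 and 3·y_labor + 5·y_cooling = 43.
This yields shadow prices y_labor = 1, y_cooling = 8.
solvent B enters the basis when its profit ≥ yᵀa₃ = 1·2 + 8·2 = 18.

18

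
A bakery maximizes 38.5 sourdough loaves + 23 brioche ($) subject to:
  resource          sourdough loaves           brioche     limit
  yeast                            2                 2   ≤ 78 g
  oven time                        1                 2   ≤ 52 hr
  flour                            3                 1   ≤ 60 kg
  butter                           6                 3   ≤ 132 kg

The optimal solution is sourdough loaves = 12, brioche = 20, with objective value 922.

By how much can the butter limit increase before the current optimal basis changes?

7.2

Binding constraints: oven time, butter. The basis is B = [[1,2],[6,3]] with det -9.
Per unit increase in butter, x* moves by d = (0.2222, -0.1111).
The basis stays optimal until flour becomes binding; allowable increase = 7.2 kg.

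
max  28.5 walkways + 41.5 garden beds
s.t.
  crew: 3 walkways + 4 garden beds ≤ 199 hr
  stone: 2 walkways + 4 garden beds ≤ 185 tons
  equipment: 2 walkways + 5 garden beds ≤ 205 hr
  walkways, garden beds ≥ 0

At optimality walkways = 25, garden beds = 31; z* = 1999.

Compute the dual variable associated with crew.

8.5

Check each constraint at x*: crew 199/199 (tight); stone 174/185 (slack 11); equipment 205/205 (tight).
Slack constraints have shadow price 0 (complementary slackness).
From A_Bᵀ y = c: 3·y_crew + 2·y_equipment = 28.5; 4·y_crew + 5·y_equipment = 41.5.
This yields shadow prices y_crew = 8.5, y_equipment = 1.5.
Shadow price of crew = 8.5.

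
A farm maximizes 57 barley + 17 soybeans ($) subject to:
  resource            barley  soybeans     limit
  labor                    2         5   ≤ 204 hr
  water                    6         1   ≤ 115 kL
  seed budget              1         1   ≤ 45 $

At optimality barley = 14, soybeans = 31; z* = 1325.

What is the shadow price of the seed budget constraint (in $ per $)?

9

At the optimum: labor uses 183 of 204 (slack = 21); water uses 115 of 115 (binding); seed budget uses 45 of 45 (binding).
Since labor is not tight, its dual is 0.
The binding rows give the dual system: 6·y_water + 1·y_seed budget = 57 and 1·y_water + 1·y_seed budget = 17.
Solving: y_water = 8, y_seed budget = 9.
Shadow price of seed budget = 9.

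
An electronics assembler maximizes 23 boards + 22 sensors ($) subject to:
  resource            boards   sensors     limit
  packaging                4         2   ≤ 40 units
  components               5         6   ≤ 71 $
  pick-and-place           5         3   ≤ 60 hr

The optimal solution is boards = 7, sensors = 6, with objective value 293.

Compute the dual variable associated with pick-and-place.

0

At the optimum: packaging uses 40 of 40 (binding); components uses 71 of 71 (binding); pick-and-place uses 53 of 60 (slack = 7).
Since pick-and-place is not tight, its dual is 0.
Dual feasibility on the basic columns requires 4·y_packaging + 5·y_components = 23, 2·y_packaging + 6·y_components = 22.
This yields shadow prices y_packaging = 2, y_components = 3.
Shadow price of pick-and-place = 0.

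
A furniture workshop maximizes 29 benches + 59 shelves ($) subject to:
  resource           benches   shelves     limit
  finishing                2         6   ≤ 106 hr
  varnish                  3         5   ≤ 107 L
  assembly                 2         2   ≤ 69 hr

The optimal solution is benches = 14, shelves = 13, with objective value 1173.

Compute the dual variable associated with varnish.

At the optimum: finishing uses 106 of 106 (binding); varnish uses 107 of 107 (binding); assembly uses 54 of 69 (slack = 15).
Since assembly is not tight, its dual is 0.
The binding rows give the dual system: 2·y_finishing + 3·y_varnish = 29 and 6·y_finishing + 5·y_varnish = 59.
→ y_finishing = 4 and y_varnish = 7.
Shadow price of varnish = 7.

7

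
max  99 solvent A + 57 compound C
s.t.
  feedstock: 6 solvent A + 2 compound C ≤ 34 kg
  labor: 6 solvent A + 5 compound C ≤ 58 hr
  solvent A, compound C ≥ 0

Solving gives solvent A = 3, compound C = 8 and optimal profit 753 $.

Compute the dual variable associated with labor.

At the optimum: feedstock uses 34 of 34 (binding); labor uses 58 of 58 (binding).
The binding rows give the dual system: 6·y_feedstock + 6·y_labor = 99 and 2·y_feedstock + 5·y_labor = 57.
Solving: y_feedstock = 8.5, y_labor = 8.
Shadow price of labor = 8.

8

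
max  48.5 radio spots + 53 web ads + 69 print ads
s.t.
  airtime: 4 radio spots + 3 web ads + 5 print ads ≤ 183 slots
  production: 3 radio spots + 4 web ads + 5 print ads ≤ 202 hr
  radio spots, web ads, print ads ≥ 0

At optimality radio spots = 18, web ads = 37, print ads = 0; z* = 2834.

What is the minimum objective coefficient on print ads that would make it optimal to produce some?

72.5

Check each constraint at x*: airtime 183/183 (tight); production 202/202 (tight).
Dual feasibility on the basic columns requires 4·y_airtime + 3·y_production = 48.5, 3·y_airtime + 4·y_production = 53.
Solving: y_airtime = 5, y_production = 9.5.
print ads enters the basis when its profit ≥ yᵀa₃ = 5·5 + 9.5·5 = 72.5.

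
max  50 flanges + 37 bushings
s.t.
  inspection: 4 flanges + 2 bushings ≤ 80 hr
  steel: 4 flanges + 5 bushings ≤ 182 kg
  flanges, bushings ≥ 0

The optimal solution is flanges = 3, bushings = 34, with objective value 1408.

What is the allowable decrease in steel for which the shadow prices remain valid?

Binding constraints: inspection, steel. The basis is B = [[4,2],[4,5]] with det 12.
Per unit decrease in steel, x* moves by d = (0.1667, -0.3333).
The basis stays optimal until bushings reaches 0; allowable decrease = 102 kg.

102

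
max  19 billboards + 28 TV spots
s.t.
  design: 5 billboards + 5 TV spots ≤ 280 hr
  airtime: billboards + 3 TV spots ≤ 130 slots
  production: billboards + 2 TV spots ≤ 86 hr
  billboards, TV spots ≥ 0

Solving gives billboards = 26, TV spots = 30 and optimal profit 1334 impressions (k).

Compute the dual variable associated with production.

9

Check each constraint at x*: design 280/280 (tight); airtime 116/130 (slack 14); production 86/86 (tight).
Slack constraints have shadow price 0 (complementary slackness).
Dual feasibility on the basic columns requires 5·y_design + 1·y_production = 19, 5·y_design + 2·y_production = 28.
Solving: y_design = 2, y_production = 9.
Shadow price of production = 9.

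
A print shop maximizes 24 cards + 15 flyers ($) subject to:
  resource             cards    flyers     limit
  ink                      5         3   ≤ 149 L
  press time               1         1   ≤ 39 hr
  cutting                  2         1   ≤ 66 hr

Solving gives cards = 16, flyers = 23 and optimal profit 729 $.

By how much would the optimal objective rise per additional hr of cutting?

0

Binding: ink and press time. Non-binding: cutting (11 unused).
Slack constraints have shadow price 0 (complementary slackness).
The binding rows give the dual system: 5·y_ink + 1·y_press time = 24 and 3·y_ink + 1·y_press time = 15.
Solving: y_ink = 4.5, y_press time = 1.5.
Shadow price of cutting = 0.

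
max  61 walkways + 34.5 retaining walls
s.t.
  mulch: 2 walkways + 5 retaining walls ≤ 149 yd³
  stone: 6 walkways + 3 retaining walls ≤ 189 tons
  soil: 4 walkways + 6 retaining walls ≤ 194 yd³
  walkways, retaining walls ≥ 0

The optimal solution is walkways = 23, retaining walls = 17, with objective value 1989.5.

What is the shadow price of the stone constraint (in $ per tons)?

9.5

At the optimum: mulch uses 131 of 149 (slack = 18); stone uses 189 of 189 (binding); soil uses 194 of 194 (binding).
By complementary slackness, y = 0 for the non-binding constraint.
Dual feasibility on the basic columns requires 6·y_stone + 4·y_soil = 61, 3·y_stone + 6·y_soil = 34.5.
Solving: y_stone = 9.5, y_soil = 1.
Shadow price of stone = 9.5.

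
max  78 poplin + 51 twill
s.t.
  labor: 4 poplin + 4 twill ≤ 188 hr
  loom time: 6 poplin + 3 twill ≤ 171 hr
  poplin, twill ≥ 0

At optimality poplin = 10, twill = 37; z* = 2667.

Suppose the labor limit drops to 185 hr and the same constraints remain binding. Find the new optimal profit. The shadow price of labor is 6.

Δb = -3, so new z* = 2667 + (6)·(-3) = 2667 − 18 = 2649.

2649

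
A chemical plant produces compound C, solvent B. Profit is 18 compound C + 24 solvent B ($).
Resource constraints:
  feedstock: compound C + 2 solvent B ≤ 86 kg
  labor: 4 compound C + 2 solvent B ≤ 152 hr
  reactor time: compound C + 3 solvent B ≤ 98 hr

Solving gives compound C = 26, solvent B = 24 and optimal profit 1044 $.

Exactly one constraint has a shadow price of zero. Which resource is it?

feedstock: 74/86 (slack 12)
labor: 152/152 (binding)
reactor time: 98/98 (binding)
By complementary slackness, a constraint with positive slack has shadow price 0 → feedstock.

feedstock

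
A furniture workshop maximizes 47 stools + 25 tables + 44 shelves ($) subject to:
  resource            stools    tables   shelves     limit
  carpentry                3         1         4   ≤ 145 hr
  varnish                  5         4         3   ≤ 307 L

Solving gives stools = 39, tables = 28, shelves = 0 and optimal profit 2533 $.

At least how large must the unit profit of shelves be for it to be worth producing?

Both carpentry and varnish are binding at x*.
From A_Bᵀ y = c: 3·y_carpentry + 5·y_varnish = 47; 1·y_carpentry + 4·y_varnish = 25.
→ y_carpentry = 9 and y_varnish = 4.
shelves enters the basis when its profit ≥ yᵀa₃ = 9·4 + 4·3 = 48.

48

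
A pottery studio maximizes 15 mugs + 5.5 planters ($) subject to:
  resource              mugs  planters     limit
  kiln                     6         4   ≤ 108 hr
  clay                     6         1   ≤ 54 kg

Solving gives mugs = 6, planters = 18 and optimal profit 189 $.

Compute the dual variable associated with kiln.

1

Both kiln and clay are binding at x*.
From A_Bᵀ y = c: 6·y_kiln + 6·y_clay = 15; 4·y_kiln + 1·y_clay = 5.5.
This yields shadow prices y_kiln = 1, y_clay = 1.5.
Shadow price of kiln = 1.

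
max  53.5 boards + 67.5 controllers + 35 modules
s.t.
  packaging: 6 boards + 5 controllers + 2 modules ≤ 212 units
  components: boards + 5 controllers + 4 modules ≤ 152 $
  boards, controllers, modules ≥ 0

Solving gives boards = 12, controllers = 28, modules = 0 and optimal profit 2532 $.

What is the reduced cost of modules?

Both packaging and components are binding at x*.
The binding rows give the dual system: 6·y_packaging + 1·y_components = 53.5 and 5·y_packaging + 5·y_components = 67.5.
→ y_packaging = 8 and y_components = 5.5.
Reduced cost of modules: c₃ − yᵀa₃ = 35 − (8·2 + 5.5·4) = 35 − 38 = -3.

-3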